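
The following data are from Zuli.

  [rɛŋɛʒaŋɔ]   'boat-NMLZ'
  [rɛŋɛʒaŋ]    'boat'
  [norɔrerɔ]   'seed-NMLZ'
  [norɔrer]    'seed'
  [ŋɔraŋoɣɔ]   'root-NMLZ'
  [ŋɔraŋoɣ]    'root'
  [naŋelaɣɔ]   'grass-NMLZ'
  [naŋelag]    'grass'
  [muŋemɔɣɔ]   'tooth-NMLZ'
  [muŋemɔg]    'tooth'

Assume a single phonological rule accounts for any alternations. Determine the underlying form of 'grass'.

/naŋelag/

The stem for 'grass' ends in [ɣ] in [naŋelaɣɔ] but [g] in [naŋelag].
But 'root' keeps [ɣ] in both environments ([ŋɔraŋoɣɔ], [ŋɔraŋoɣ]), so there is no rule changing /ɣ/ to [g] in isolation.
Therefore /g/ is basic and [ɣ] is derived by intervocalic spirantization (voiced stops become fricatives between vowels).
The underlying form of 'grass' is therefore /naŋelag/.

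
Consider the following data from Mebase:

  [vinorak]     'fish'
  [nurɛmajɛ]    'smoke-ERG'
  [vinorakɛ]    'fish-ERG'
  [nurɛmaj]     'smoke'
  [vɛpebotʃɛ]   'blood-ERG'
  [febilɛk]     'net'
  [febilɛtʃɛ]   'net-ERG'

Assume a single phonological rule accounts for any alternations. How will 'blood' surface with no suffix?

'net' shows [k] ~ [tʃ] at the end of the stem ([febilɛk] vs [febilɛtʃɛ]).
If /k/ were underlying and a rule turned it into [tʃ] before the ERG suffix, 'fish' would also alternate; but it has [k] in both [vinorak] and [vinorakɛ].
So /tʃ/ is underlying, and a rule of depalatalization — palato-alveolar /tʃ/ becomes [k] when no front vowel follows — gives [k].
From [vɛpebotʃɛ] the stem 'blood' is /vɛpebotʃ/; when no front vowel follows this yields [vɛpebok].

[vɛpebok]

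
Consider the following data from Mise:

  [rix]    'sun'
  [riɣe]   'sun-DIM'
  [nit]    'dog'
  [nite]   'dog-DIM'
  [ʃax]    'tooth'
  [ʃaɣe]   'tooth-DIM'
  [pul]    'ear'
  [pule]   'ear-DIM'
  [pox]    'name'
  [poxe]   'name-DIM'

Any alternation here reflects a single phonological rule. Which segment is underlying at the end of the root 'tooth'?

The stem for 'tooth' ends in [x] in [ʃax] but [ɣ] in [ʃaɣe].
But 'name' keeps [x] in both environments ([pox], [poxe]), so there is no rule changing /x/ to [ɣ] before the DIM suffix.
So /ɣ/ is underlying, and a rule of word-final obstruent devoicing — voiced obstruents become voiceless word-finally — gives [x].

/ɣ/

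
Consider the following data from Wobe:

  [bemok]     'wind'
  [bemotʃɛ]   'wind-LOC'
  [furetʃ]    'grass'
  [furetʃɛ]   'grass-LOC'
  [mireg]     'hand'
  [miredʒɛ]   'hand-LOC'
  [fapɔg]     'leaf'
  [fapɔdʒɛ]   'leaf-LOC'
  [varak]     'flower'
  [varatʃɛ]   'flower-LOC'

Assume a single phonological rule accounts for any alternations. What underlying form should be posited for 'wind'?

The stem for 'wind' ends in [k] in [bemok] but [tʃ] in [bemotʃɛ].
But 'grass' keeps [tʃ] in both environments ([furetʃ], [furetʃɛ]), so there is no rule changing /tʃ/ to [k] in isolation.
The underlying segment must be /k/; /k/ and /g/ become palato-alveolar [tʃ] and [dʒ] before a front vowel, yielding [tʃ] there.

/bemok/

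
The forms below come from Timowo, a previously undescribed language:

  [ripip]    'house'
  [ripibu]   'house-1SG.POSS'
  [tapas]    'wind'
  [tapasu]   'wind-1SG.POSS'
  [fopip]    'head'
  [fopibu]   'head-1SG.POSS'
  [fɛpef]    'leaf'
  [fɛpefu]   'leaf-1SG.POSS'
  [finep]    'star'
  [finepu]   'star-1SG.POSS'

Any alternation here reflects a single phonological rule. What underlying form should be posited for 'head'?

The root 'head' surfaces as [fopip] and [fopibu], with a stem-final [p] ~ [b] alternation.
If /p/ were underlying and a rule turned it into [b] before the 1SG.POSS suffix, 'star' would also alternate; but it has [p] in both [finep] and [finepu].
The alternation reflects word-final obstruent devoicing: voiced obstruents become voiceless word-finally. /b/ is underlying.
So 'head' = /fopib/.

/fopib/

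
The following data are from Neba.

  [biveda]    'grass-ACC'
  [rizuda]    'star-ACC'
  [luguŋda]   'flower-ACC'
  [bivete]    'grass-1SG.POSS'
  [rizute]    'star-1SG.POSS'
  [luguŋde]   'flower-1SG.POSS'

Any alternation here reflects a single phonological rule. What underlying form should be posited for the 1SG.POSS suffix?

The 1SG.POSS morpheme has two allomorphs, [-de] and [-te].
The ACC suffix, which begins with [d], is invariant after every stem; so [d] is not altered by any rule here.
The 1SG.POSS suffix is therefore /-te/ underlyingly, with post-nasal voicing: voiceless stops become voiced after a nasal.

/-te/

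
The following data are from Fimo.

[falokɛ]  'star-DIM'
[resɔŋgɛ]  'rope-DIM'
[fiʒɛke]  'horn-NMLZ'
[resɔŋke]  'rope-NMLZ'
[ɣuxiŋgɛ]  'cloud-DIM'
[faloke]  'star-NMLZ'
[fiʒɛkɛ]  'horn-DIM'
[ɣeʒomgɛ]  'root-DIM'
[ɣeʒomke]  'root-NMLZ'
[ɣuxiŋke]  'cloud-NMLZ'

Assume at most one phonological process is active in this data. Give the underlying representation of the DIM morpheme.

/-gɛ/

The DIM morpheme has two allomorphs, [-gɛ] and [-kɛ].
By contrast the NMLZ suffix keeps its initial [k] throughout — that segment must be underlying.
So the underlying form is /-gɛ/, and voiced stops become voiceless after a vowel.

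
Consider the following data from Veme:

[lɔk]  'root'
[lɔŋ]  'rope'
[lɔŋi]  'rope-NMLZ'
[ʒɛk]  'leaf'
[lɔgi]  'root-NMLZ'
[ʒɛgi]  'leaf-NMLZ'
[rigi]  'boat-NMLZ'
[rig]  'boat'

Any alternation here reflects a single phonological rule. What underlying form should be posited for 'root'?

/lɔk/

In [lɔk] and [lɔgi] the final segment of 'root' alternates: [k] ~ [g].
But 'boat' keeps [g] in both environments ([rig], [rigi]), so there is no rule changing /g/ to [k] in isolation.
So /k/ is underlying, and a rule of intervocalic voicing — voiceless stops become voiced between vowels — gives [g].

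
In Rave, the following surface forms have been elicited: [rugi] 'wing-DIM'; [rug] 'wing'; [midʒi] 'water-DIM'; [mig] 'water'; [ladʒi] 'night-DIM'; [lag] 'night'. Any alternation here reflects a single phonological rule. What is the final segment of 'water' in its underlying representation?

The root 'water' surfaces as [midʒi] and [mig], with a stem-final [dʒ] ~ [g] alternation.
The stem 'wing' ([rugi], [rug]) shows [g] unchanged in both environments, so [g] cannot be basic with [dʒ] derived before the DIM suffix.
The underlying segment must be /dʒ/; palato-alveolar /dʒ/ becomes [g] when no front vowel follows, yielding [g] there.

/dʒ/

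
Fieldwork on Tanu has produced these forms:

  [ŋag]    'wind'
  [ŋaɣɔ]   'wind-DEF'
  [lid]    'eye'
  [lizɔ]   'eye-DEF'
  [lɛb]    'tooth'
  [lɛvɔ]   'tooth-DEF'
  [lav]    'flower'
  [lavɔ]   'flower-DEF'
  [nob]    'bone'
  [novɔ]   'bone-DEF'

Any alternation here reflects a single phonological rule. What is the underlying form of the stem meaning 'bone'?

/nob/

The root 'bone' surfaces as [nob] and [novɔ], with a stem-final [b] ~ [v] alternation.
But 'flower' keeps [v] in both environments ([lav], [lavɔ]), so there is no rule changing /v/ to [b] in isolation.
The alternation reflects intervocalic spirantization: voiced stops become fricatives between vowels. /b/ is underlying.
So 'bone' = /nob/.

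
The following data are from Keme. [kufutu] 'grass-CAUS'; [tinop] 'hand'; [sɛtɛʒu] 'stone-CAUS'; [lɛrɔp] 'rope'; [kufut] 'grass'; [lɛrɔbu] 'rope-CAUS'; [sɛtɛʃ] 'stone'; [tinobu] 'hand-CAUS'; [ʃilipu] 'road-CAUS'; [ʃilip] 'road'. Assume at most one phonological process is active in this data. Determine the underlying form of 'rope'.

/lɛrɔb/

The stem for 'rope' ends in [p] in [lɛrɔp] but [b] in [lɛrɔbu].
The stem 'road' ([ʃilip], [ʃilipu]) shows [p] unchanged in both environments, so [p] cannot be basic with [b] derived before the CAUS suffix.
The underlying segment must be /b/; voiced obstruents become voiceless word-finally, yielding [p] there.
So 'rope' = /lɛrɔb/.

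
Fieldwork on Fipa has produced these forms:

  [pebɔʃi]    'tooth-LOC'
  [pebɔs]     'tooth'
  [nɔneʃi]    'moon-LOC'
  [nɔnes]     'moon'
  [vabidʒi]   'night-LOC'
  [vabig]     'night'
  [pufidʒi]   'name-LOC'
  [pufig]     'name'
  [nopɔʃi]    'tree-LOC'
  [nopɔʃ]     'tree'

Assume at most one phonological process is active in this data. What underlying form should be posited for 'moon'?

The stem for 'moon' ends in [ʃ] in [nɔneʃi] but [s] in [nɔnes].
But 'tree' keeps [ʃ] in both environments ([nopɔʃi], [nopɔʃ]), so there is no rule changing /ʃ/ to [s] in isolation.
The alternation reflects palatalization before a front vowel: /g/ and /s/ become palato-alveolar [dʒ] and [ʃ] before a front vowel. /s/ is underlying.
The underlying form of 'moon' is therefore /nɔnes/.

/nɔnes/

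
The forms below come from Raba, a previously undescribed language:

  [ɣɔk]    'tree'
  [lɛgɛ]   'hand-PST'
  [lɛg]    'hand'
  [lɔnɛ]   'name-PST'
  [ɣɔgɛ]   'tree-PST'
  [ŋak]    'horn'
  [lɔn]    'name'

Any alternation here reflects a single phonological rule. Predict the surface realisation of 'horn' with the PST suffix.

In [ɣɔgɛ] and [ɣɔk] the final segment of 'tree' alternates: [g] ~ [k].
If /g/ were underlying and a rule turned it into [k] in isolation, 'hand' would also alternate; but it has [g] in both [lɛgɛ] and [lɛg].
The alternation reflects intervocalic voicing: voiceless stops become voiced between vowels. /k/ is underlying.
The one attested form of 'horn', [ŋak], shows underlying /ŋak/. Applying the same rule between vowels gives [ŋagɛ].

[ŋagɛ]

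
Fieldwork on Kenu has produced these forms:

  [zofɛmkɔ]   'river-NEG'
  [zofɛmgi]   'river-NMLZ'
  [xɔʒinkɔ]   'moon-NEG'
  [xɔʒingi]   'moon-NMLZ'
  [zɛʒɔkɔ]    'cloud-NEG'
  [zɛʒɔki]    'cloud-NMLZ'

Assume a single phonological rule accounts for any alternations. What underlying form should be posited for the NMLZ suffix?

/-gi/

The NMLZ morpheme has two allomorphs, [-gi] and [-ki].
The NEG suffix, which begins with [k], is invariant after every stem; so [k] is not altered by any rule here.
So the underlying form is /-gi/, and voiced stops become voiceless after a vowel.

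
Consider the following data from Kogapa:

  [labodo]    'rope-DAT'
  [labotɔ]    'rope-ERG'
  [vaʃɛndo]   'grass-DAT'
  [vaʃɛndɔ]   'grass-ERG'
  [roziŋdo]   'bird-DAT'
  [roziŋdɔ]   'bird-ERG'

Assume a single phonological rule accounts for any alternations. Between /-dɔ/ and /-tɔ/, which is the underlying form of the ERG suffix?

The ERG morpheme has two allomorphs, [-dɔ] and [-tɔ].
The DAT suffix, which begins with [d], is invariant after every stem; so [d] is not altered by any rule here.
So the underlying form is /-tɔ/, and voiceless stops become voiced after a nasal.

/-tɔ/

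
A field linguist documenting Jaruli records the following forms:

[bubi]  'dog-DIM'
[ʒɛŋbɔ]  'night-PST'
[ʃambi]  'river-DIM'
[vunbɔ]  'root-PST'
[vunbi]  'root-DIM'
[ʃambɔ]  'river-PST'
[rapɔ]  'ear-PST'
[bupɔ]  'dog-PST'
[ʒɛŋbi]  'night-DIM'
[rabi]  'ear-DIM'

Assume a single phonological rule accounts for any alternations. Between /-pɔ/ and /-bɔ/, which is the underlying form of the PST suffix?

/-pɔ/

The PST suffix surfaces as [-bɔ] and [-pɔ], depending on the final segment of the stem.
The DIM suffix, which begins with [b], is invariant after every stem; so [b] is not altered by any rule here.
The PST suffix is therefore /-pɔ/ underlyingly, with post-nasal voicing: voiceless stops become voiced after a nasal.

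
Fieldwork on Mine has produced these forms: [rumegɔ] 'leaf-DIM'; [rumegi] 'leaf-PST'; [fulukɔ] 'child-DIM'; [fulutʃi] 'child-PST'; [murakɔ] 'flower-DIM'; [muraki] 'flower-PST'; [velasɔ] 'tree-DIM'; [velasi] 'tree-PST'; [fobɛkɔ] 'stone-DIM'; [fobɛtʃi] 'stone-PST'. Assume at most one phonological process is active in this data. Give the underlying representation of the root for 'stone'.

/fobɛtʃ/

The stem for 'stone' ends in [k] in [fobɛkɔ] but [tʃ] in [fobɛtʃi].
If /k/ were underlying and a rule turned it into [tʃ] before the PST suffix, 'flower' would also alternate; but it has [k] in both [murakɔ] and [muraki].
The underlying segment must be /tʃ/; palato-alveolar /tʃ/ becomes [k] when no front vowel follows, yielding [k] there.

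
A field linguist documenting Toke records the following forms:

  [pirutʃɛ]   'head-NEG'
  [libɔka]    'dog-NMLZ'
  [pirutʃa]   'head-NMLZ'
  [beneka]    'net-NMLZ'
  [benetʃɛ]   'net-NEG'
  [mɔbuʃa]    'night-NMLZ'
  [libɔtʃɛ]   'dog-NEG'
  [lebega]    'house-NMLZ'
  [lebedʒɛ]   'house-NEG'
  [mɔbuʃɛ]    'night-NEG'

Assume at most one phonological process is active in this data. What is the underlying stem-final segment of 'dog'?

/k/

The root 'dog' surfaces as [libɔtʃɛ] and [libɔka], with a stem-final [tʃ] ~ [k] alternation.
Compare 'head', with invariant [tʃ] in [pirutʃɛ] and [pirutʃa]: an analysis with underlying /tʃ/ and a rule producing [k] before the NMLZ suffix would wrongly predict alternation here too.
So /k/ is underlying, and a rule of palatalization before a front vowel — /k/ and /g/ become palato-alveolar [tʃ] and [dʒ] before a front vowel — gives [tʃ].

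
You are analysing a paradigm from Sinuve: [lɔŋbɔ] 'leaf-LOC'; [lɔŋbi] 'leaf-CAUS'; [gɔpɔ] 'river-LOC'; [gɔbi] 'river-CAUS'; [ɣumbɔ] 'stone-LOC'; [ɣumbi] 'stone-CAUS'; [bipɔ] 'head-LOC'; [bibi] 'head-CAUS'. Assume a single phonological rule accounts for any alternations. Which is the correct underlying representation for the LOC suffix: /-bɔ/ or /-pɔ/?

/-pɔ/

The LOC suffix surfaces as [-bɔ] and [-pɔ], depending on the final segment of the stem.
The CAUS suffix, which begins with [b], is invariant after every stem; so [b] is not altered by any rule here.
So the underlying form is /-pɔ/, and voiceless stops become voiced after a nasal.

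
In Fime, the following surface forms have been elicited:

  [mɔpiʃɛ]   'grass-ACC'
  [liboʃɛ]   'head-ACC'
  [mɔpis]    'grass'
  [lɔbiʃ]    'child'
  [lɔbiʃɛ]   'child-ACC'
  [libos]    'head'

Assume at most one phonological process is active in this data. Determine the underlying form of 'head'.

/libos/

'head' shows [ʃ] ~ [s] at the end of the stem ([liboʃɛ] vs [libos]).
If /ʃ/ were underlying and a rule turned it into [s] in isolation, 'child' would also alternate; but it has [ʃ] in both [lɔbiʃɛ] and [lɔbiʃ].
So /s/ is underlying, and a rule of palatalization before a front vowel — /s/ becomes palato-alveolar [ʃ] before a front vowel — gives [ʃ].
The underlying form of 'head' is therefore /libos/.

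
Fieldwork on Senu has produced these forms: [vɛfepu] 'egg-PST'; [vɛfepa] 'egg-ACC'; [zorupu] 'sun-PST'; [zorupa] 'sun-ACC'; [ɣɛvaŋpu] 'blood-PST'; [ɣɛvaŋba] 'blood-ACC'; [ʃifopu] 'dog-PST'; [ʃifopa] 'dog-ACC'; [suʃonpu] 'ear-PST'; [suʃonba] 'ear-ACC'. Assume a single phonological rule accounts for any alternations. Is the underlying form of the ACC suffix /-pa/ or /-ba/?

The ACC morpheme has two allomorphs, [-ba] and [-pa].
The PST suffix, which begins with [p], is invariant after every stem; so [p] is not altered by any rule here.
So the underlying form is /-ba/, and voiced stops become voiceless after a vowel.

/-ba/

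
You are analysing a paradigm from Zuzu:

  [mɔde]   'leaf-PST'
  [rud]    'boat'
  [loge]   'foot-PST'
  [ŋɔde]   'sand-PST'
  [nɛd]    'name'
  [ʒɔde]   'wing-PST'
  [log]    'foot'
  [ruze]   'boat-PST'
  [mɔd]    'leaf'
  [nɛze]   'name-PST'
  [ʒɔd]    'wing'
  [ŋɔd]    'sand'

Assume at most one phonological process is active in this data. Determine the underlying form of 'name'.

/nɛz/

'name' shows [z] ~ [d] at the end of the stem ([nɛze] vs [nɛd]).
If /d/ were underlying and a rule turned it into [z] before the PST suffix, 'leaf' would also alternate; but it has [d] in both [mɔde] and [mɔd].
The alternation reflects word-final hardening: voiced fricatives become stops word-finally. /z/ is underlying.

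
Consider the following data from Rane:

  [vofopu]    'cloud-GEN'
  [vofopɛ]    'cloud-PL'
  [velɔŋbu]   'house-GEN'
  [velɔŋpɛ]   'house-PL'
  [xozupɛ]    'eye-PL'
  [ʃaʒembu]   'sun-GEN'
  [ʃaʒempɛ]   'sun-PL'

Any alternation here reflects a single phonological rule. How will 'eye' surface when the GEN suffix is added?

The GEN suffix surfaces as [-bu] and [-pu], depending on the final segment of the stem.
The PL suffix, which begins with [p], is invariant after every stem; so [p] is not altered by any rule here.
The GEN suffix is therefore /-bu/ underlyingly, with post-vocalic devoicing: voiced stops become voiceless after a vowel.
After 'eye', which ends in a vowel, the suffix surfaces as [-pu], giving [xozupu].

[xozupu]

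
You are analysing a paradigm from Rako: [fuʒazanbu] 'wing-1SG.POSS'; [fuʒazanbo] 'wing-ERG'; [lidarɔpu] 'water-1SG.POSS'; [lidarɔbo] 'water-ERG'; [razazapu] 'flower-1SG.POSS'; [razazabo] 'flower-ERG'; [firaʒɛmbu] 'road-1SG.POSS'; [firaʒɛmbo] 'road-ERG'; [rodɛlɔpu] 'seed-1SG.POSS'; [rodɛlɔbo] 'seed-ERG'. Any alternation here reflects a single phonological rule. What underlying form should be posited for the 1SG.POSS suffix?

/-pu/

The 1SG.POSS suffix surfaces as [-bu] and [-pu], depending on the final segment of the stem.
By contrast the ERG suffix keeps its initial [b] throughout — that segment must be underlying.
The 1SG.POSS suffix is therefore /-pu/ underlyingly, with post-nasal voicing: voiceless stops become voiced after a nasal.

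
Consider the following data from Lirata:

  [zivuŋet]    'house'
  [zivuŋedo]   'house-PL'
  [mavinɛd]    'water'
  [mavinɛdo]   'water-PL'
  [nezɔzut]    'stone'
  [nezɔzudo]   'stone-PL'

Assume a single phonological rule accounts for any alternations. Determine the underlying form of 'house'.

The root 'house' surfaces as [zivuŋet] and [zivuŋedo], with a stem-final [t] ~ [d] alternation.
If /d/ were underlying and a rule turned it into [t] in isolation, 'water' would also alternate; but it has [d] in both [mavinɛd] and [mavinɛdo].
The underlying segment must be /t/; voiceless stops become voiced between vowels, yielding [d] there.
So 'house' = /zivuŋet/.

/zivuŋet/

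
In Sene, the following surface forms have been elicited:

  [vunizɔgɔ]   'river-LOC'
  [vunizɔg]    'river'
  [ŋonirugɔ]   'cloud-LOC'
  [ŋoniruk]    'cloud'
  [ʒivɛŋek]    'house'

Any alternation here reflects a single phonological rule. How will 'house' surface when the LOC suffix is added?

The root 'cloud' surfaces as [ŋonirugɔ] and [ŋoniruk], with a stem-final [g] ~ [k] alternation.
Compare 'river', with invariant [g] in [vunizɔgɔ] and [vunizɔg]: an analysis with underlying /g/ and a rule producing [k] in isolation would wrongly predict alternation here too.
So /k/ is underlying, and a rule of intervocalic voicing — voiceless stops become voiced between vowels — gives [g].
From [ʒivɛŋek] the stem 'house' is /ʒivɛŋek/; between vowels this yields [ʒivɛŋegɔ].

[ʒivɛŋegɔ]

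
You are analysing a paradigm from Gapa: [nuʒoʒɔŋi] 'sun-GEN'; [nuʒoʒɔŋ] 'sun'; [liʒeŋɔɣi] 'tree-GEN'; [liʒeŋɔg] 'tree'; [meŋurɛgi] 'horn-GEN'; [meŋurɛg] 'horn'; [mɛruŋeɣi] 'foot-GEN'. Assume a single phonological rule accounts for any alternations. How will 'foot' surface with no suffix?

The root 'tree' surfaces as [liʒeŋɔɣi] and [liʒeŋɔg], with a stem-final [ɣ] ~ [g] alternation.
Compare 'horn', with invariant [g] in [meŋurɛgi] and [meŋurɛg]: an analysis with underlying /g/ and a rule producing [ɣ] before the GEN suffix would wrongly predict alternation here too.
So /ɣ/ is underlying, and a rule of word-final hardening — voiced fricatives become stops word-finally — gives [g].
From [mɛruŋeɣi] the stem 'foot' is /mɛruŋeɣ/; word-finally this yields [mɛruŋeg].

[mɛruŋeg]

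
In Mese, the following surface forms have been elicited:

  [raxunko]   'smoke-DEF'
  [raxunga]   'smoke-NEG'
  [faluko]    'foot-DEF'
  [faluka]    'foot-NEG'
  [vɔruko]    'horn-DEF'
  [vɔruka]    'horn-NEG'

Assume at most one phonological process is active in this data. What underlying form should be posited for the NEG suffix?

The NEG suffix surfaces as [-ga] and [-ka], depending on the final segment of the stem.
By contrast the DEF suffix keeps its initial [k] throughout — that segment must be underlying.
So the underlying form is /-ga/, and voiced stops become voiceless after a vowel.

/-ga/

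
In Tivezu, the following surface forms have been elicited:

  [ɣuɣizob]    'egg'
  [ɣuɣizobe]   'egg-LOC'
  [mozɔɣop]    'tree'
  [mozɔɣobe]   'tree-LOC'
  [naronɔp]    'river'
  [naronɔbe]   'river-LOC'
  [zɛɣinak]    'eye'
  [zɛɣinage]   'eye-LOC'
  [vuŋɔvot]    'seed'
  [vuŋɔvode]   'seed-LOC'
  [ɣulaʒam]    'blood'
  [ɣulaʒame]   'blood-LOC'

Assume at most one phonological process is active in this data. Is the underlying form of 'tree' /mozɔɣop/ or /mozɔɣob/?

The root 'tree' surfaces as [mozɔɣop] and [mozɔɣobe], with a stem-final [p] ~ [b] alternation.
If /b/ were underlying and a rule turned it into [p] in isolation, 'egg' would also alternate; but it has [b] in both [ɣuɣizob] and [ɣuɣizobe].
The alternation reflects intervocalic voicing: voiceless stops become voiced between vowels. /p/ is underlying.

/mozɔɣop/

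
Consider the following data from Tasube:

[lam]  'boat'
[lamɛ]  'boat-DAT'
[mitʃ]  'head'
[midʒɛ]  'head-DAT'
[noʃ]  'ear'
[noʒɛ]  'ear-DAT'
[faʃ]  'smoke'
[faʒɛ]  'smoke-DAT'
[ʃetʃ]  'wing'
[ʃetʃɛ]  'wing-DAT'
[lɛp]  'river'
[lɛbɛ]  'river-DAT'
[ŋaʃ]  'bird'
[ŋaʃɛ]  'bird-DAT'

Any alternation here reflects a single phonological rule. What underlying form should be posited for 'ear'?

The root 'ear' surfaces as [noʃ] and [noʒɛ], with a stem-final [ʃ] ~ [ʒ] alternation.
The stem 'bird' ([ŋaʃ], [ŋaʃɛ]) shows [ʃ] unchanged in both environments, so [ʃ] cannot be basic with [ʒ] derived before the DAT suffix.
The alternation reflects word-final obstruent devoicing: voiced obstruents become voiceless word-finally. /ʒ/ is underlying.

/noʒ/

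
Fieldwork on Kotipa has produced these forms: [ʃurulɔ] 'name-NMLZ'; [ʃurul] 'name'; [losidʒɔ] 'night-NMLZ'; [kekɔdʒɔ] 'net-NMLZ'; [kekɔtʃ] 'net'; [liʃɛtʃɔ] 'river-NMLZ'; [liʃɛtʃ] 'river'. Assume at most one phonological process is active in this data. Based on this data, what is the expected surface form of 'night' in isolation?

[lositʃ]

In [kekɔdʒɔ] and [kekɔtʃ] the final segment of 'net' alternates: [dʒ] ~ [tʃ].
But 'river' keeps [tʃ] in both environments ([liʃɛtʃɔ], [liʃɛtʃ]), so there is no rule changing /tʃ/ to [dʒ] before the NMLZ suffix.
The alternation reflects word-final obstruent devoicing: voiced obstruents become voiceless word-finally. /dʒ/ is underlying.
The one attested form of 'night', [losidʒɔ], shows underlying /losidʒ/. Applying the same rule word-finally gives [lositʃ].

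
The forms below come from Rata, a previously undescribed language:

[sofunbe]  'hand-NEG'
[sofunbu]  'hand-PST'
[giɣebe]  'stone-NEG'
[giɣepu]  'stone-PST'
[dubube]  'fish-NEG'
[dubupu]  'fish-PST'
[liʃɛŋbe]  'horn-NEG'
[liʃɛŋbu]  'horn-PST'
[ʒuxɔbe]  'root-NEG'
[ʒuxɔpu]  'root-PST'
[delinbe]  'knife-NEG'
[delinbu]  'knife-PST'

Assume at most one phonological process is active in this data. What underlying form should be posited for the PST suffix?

/-pu/

The PST suffix surfaces as [-bu] and [-pu], depending on the final segment of the stem.
By contrast the NEG suffix keeps its initial [b] throughout — that segment must be underlying.
So the underlying form is /-pu/, and voiceless stops become voiced after a nasal.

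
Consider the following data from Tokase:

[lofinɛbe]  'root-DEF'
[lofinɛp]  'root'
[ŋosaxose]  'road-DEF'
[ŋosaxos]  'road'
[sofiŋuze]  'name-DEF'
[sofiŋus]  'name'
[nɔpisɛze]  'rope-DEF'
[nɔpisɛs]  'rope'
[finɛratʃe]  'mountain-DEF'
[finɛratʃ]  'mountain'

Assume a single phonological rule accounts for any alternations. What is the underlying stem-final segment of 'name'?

In [sofiŋuze] and [sofiŋus] the final segment of 'name' alternates: [z] ~ [s].
The stem 'road' ([ŋosaxose], [ŋosaxos]) shows [s] unchanged in both environments, so [s] cannot be basic with [z] derived before the DEF suffix.
The underlying segment must be /z/; voiced obstruents become voiceless word-finally, yielding [s] there.

/z/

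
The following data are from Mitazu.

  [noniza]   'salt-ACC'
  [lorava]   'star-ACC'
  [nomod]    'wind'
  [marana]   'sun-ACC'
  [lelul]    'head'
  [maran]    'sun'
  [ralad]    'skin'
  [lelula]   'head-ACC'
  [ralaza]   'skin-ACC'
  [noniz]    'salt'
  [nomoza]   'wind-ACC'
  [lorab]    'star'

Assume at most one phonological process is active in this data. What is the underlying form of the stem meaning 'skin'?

In [ralaza] and [ralad] the final segment of 'skin' alternates: [z] ~ [d].
If /z/ were underlying and a rule turned it into [d] in isolation, 'salt' would also alternate; but it has [z] in both [noniza] and [noniz].
So /d/ is underlying, and a rule of intervocalic spirantization — voiced stops become fricatives between vowels — gives [z].
So 'skin' = /ralad/.

/ralad/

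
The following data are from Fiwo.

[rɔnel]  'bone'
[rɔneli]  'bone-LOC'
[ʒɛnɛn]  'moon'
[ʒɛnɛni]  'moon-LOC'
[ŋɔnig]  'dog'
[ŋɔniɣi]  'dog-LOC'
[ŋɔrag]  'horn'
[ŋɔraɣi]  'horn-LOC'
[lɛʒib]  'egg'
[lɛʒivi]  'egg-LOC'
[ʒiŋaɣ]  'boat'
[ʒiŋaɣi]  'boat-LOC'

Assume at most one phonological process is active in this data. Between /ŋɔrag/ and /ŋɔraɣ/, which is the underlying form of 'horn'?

'horn' shows [g] ~ [ɣ] at the end of the stem ([ŋɔrag] vs [ŋɔraɣi]).
The stem 'boat' ([ʒiŋaɣ], [ʒiŋaɣi]) shows [ɣ] unchanged in both environments, so [ɣ] cannot be basic with [g] derived in isolation.
Therefore /g/ is basic and [ɣ] is derived by intervocalic spirantization (voiced stops become fricatives between vowels).

/ŋɔrag/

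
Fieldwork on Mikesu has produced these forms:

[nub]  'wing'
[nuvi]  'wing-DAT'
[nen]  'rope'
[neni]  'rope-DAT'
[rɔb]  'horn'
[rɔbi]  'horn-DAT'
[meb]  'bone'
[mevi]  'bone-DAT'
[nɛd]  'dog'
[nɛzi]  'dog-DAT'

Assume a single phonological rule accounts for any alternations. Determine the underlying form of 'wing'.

/nuv/

The root 'wing' surfaces as [nub] and [nuvi], with a stem-final [b] ~ [v] alternation.
But 'horn' keeps [b] in both environments ([rɔb], [rɔbi]), so there is no rule changing /b/ to [v] before the DAT suffix.
The underlying segment must be /v/; voiced fricatives become stops word-finally, yielding [b] there.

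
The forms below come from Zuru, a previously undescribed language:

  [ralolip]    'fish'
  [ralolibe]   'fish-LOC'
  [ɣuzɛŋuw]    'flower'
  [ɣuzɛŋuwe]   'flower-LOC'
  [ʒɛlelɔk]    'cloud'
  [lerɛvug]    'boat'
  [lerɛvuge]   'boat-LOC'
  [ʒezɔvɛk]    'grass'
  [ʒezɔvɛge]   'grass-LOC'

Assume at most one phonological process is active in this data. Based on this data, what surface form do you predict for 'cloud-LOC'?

The stem for 'grass' ends in [k] in [ʒezɔvɛk] but [g] in [ʒezɔvɛge].
If /g/ were underlying and a rule turned it into [k] in isolation, 'boat' would also alternate; but it has [g] in both [lerɛvug] and [lerɛvuge].
The underlying segment must be /k/; voiceless stops become voiced between vowels, yielding [g] there.
From [ʒɛlelɔk] the stem 'cloud' is /ʒɛlelɔk/; between vowels this yields [ʒɛlelɔge].

[ʒɛlelɔge]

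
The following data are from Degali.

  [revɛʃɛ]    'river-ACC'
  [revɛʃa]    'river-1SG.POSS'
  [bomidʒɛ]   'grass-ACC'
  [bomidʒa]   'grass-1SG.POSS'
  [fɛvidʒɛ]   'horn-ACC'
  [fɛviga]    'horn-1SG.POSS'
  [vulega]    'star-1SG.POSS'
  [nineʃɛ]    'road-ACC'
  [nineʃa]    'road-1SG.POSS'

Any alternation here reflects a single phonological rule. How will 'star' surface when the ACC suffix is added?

[vuledʒɛ]

The stem for 'horn' ends in [dʒ] in [fɛvidʒɛ] but [g] in [fɛviga].
If /dʒ/ were underlying and a rule turned it into [g] before the 1SG.POSS suffix, 'grass' would also alternate; but it has [dʒ] in both [bomidʒɛ] and [bomidʒa].
So /g/ is underlying, and a rule of palatalization before a front vowel — /g/ becomes palato-alveolar [dʒ] before a front vowel — gives [dʒ].
From [vulega] the stem 'star' is /vuleg/; before a front vowel this yields [vuledʒɛ].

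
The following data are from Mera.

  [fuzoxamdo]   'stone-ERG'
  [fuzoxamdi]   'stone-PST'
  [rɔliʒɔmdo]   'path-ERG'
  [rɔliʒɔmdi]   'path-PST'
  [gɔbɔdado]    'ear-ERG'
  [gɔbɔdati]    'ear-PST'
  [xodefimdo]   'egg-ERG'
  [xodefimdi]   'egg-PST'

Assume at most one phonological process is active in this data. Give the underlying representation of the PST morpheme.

/-ti/

The PST morpheme has two allomorphs, [-di] and [-ti].
The ERG suffix, which begins with [d], is invariant after every stem; so [d] is not altered by any rule here.
The PST suffix is therefore /-ti/ underlyingly, with post-nasal voicing: voiceless stops become voiced after a nasal.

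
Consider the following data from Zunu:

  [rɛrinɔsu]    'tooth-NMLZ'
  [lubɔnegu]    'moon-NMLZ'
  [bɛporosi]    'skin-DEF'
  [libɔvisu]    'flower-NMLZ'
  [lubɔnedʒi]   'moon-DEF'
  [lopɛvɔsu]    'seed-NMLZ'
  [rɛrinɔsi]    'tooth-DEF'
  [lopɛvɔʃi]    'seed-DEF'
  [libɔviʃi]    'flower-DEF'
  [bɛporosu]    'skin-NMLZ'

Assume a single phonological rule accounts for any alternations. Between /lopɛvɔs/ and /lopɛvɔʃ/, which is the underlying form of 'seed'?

The stem for 'seed' ends in [ʃ] in [lopɛvɔʃi] but [s] in [lopɛvɔsu].
The stem 'skin' ([bɛporosi], [bɛporosu]) shows [s] unchanged in both environments, so [s] cannot be basic with [ʃ] derived before the DEF suffix.
Therefore /ʃ/ is basic and [s] is derived by depalatalization (palato-alveolar /dʒ/ and /ʃ/ become [g] and [s] when no front vowel follows).

/lopɛvɔʃ/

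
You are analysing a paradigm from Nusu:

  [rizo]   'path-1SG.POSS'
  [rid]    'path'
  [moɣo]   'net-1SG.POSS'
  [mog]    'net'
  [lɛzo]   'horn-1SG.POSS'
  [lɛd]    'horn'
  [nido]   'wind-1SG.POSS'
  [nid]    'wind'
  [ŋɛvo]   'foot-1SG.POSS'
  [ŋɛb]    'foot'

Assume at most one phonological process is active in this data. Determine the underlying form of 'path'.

/riz/

'path' shows [z] ~ [d] at the end of the stem ([rizo] vs [rid]).
The stem 'wind' ([nido], [nid]) shows [d] unchanged in both environments, so [d] cannot be basic with [z] derived before the 1SG.POSS suffix.
The underlying segment must be /z/; voiced fricatives become stops word-finally, yielding [d] there.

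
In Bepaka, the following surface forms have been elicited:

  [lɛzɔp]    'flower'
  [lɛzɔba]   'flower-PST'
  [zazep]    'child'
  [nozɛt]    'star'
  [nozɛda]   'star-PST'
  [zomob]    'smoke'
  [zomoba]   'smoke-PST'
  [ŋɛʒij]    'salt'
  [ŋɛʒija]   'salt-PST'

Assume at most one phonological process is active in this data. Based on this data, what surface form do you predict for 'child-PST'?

The stem for 'flower' ends in [p] in [lɛzɔp] but [b] in [lɛzɔba].
The stem 'smoke' ([zomob], [zomoba]) shows [b] unchanged in both environments, so [b] cannot be basic with [p] derived in isolation.
The underlying segment must be /p/; voiceless stops become voiced between vowels, yielding [b] there.
The one attested form of 'child', [zazep], shows underlying /zazep/. Applying the same rule between vowels gives [zazeba].

[zazeba]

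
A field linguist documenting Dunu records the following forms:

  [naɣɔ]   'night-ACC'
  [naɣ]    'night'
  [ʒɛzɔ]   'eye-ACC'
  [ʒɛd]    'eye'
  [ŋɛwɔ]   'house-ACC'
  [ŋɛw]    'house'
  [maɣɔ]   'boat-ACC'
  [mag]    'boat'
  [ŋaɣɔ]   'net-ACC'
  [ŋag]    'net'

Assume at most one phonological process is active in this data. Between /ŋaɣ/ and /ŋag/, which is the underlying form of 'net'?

/ŋag/

'net' shows [ɣ] ~ [g] at the end of the stem ([ŋaɣɔ] vs [ŋag]).
If /ɣ/ were underlying and a rule turned it into [g] in isolation, 'night' would also alternate; but it has [ɣ] in both [naɣɔ] and [naɣ].
So /g/ is underlying, and a rule of intervocalic spirantization — voiced stops become fricatives between vowels — gives [ɣ].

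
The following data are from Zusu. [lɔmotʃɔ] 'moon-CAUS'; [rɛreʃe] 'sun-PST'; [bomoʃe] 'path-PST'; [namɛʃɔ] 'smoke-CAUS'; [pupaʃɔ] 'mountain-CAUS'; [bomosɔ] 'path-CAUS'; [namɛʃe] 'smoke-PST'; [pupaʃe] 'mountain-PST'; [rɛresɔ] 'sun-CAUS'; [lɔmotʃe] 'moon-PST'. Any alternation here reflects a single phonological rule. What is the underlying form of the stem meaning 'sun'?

/rɛres/

The root 'sun' surfaces as [rɛreʃe] and [rɛresɔ], with a stem-final [ʃ] ~ [s] alternation.
But 'smoke' keeps [ʃ] in both environments ([namɛʃe], [namɛʃɔ]), so there is no rule changing /ʃ/ to [s] before the CAUS suffix.
Therefore /s/ is basic and [ʃ] is derived by palatalization before a front vowel (/s/ becomes palato-alveolar [ʃ] before a front vowel).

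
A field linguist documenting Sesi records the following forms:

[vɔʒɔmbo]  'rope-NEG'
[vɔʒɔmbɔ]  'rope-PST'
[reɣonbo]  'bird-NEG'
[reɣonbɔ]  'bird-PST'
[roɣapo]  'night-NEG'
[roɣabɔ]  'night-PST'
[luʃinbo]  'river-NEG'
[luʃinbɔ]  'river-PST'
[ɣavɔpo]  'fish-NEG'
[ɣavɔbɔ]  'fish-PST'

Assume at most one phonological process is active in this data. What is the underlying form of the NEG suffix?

The NEG suffix surfaces as [-bo] and [-po], depending on the final segment of the stem.
By contrast the PST suffix keeps its initial [b] throughout — that segment must be underlying.
The NEG suffix is therefore /-po/ underlyingly, with post-nasal voicing: voiceless stops become voiced after a nasal.

/-po/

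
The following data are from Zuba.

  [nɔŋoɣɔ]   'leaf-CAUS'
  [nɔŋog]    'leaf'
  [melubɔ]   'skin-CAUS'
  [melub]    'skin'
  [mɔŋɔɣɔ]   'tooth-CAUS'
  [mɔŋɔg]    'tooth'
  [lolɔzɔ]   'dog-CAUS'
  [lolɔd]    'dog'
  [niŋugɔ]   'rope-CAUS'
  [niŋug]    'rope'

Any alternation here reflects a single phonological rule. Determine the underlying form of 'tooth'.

/mɔŋɔɣ/

The stem for 'tooth' ends in [ɣ] in [mɔŋɔɣɔ] but [g] in [mɔŋɔg].
If /g/ were underlying and a rule turned it into [ɣ] before the CAUS suffix, 'rope' would also alternate; but it has [g] in both [niŋugɔ] and [niŋug].
Therefore /ɣ/ is basic and [g] is derived by word-final hardening (voiced fricatives become stops word-finally).
So 'tooth' = /mɔŋɔɣ/.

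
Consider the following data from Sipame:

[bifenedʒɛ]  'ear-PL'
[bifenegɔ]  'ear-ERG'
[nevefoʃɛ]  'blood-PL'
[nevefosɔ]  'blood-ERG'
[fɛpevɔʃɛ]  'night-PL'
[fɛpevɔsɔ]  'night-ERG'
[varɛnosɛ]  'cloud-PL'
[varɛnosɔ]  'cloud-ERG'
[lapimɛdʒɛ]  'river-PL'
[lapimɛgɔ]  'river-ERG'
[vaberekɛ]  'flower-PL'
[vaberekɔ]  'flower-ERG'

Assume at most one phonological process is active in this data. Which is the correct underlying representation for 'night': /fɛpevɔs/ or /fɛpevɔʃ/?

The root 'night' surfaces as [fɛpevɔʃɛ] and [fɛpevɔsɔ], with a stem-final [ʃ] ~ [s] alternation.
The stem 'cloud' ([varɛnosɛ], [varɛnosɔ]) shows [s] unchanged in both environments, so [s] cannot be basic with [ʃ] derived before the PL suffix.
The underlying segment must be /ʃ/; palato-alveolar /dʒ/ and /ʃ/ become [g] and [s] when no front vowel follows, yielding [s] there.

/fɛpevɔʃ/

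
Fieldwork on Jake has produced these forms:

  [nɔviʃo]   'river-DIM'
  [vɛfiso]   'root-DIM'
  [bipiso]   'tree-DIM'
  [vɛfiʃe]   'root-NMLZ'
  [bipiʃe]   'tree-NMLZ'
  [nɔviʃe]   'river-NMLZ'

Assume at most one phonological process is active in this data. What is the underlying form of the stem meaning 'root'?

The stem for 'root' ends in [ʃ] in [vɛfiʃe] but [s] in [vɛfiso].
If /ʃ/ were underlying and a rule turned it into [s] before the DIM suffix, 'river' would also alternate; but it has [ʃ] in both [nɔviʃe] and [nɔviʃo].
So /s/ is underlying, and a rule of palatalization before a front vowel — /s/ becomes palato-alveolar [ʃ] before a front vowel — gives [ʃ].
Hence 'root' is /vɛfis/ underlyingly.

/vɛfis/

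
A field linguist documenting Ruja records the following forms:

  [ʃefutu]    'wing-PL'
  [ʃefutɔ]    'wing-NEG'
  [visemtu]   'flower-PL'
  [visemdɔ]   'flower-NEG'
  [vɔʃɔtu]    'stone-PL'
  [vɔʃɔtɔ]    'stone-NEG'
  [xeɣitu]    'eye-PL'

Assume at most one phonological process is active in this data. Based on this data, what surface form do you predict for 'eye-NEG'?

[xeɣitɔ]

The NEG suffix surfaces as [-dɔ] and [-tɔ], depending on the final segment of the stem.
By contrast the PL suffix keeps its initial [t] throughout — that segment must be underlying.
The NEG suffix is therefore /-dɔ/ underlyingly, with post-vocalic devoicing: voiced stops become voiceless after a vowel.
After 'eye', which ends in a vowel, the suffix surfaces as [-tɔ], giving [xeɣitɔ].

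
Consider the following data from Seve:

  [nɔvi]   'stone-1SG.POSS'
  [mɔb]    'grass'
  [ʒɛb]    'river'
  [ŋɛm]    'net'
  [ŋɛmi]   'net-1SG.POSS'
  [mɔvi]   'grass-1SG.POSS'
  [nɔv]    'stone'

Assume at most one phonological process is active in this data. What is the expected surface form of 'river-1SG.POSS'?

In [mɔvi] and [mɔb] the final segment of 'grass' alternates: [v] ~ [b].
But 'stone' keeps [v] in both environments ([nɔvi], [nɔv]), so there is no rule changing /v/ to [b] in isolation.
So /b/ is underlying, and a rule of intervocalic spirantization — voiced stops become fricatives between vowels — gives [v].
The one attested form of 'river', [ʒɛb], shows underlying /ʒɛb/. Applying the same rule between vowels gives [ʒɛvi].

[ʒɛvi]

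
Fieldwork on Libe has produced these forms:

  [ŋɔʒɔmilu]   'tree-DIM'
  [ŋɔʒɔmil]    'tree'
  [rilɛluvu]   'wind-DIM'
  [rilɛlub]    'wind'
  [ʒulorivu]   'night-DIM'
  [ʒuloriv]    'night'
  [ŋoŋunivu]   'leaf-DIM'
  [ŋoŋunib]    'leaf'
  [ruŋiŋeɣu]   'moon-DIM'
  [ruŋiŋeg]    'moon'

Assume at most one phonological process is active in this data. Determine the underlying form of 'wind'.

The root 'wind' surfaces as [rilɛluvu] and [rilɛlub], with a stem-final [v] ~ [b] alternation.
But 'night' keeps [v] in both environments ([ʒulorivu], [ʒuloriv]), so there is no rule changing /v/ to [b] in isolation.
Therefore /b/ is basic and [v] is derived by intervocalic spirantization (voiced stops become fricatives between vowels).

/rilɛlub/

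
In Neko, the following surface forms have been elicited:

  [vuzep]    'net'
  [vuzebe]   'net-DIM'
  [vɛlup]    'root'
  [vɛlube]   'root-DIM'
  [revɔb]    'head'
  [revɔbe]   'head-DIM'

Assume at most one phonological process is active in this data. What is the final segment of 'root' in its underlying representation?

'root' shows [p] ~ [b] at the end of the stem ([vɛlup] vs [vɛlube]).
If /b/ were underlying and a rule turned it into [p] in isolation, 'head' would also alternate; but it has [b] in both [revɔb] and [revɔbe].
So /p/ is underlying, and a rule of intervocalic voicing — voiceless stops become voiced between vowels — gives [b].

/p/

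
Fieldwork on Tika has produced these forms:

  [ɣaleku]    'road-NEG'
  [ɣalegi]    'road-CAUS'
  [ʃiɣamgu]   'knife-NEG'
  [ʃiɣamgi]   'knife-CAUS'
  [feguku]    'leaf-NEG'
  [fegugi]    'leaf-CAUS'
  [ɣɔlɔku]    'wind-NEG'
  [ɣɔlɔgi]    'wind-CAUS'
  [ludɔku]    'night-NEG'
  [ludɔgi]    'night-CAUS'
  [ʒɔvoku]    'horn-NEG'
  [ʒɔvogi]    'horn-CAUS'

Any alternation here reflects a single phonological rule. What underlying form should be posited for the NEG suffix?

The NEG suffix surfaces as [-gu] and [-ku], depending on the final segment of the stem.
By contrast the CAUS suffix keeps its initial [g] throughout — that segment must be underlying.
The NEG suffix is therefore /-ku/ underlyingly, with post-nasal voicing: voiceless stops become voiced after a nasal.

/-ku/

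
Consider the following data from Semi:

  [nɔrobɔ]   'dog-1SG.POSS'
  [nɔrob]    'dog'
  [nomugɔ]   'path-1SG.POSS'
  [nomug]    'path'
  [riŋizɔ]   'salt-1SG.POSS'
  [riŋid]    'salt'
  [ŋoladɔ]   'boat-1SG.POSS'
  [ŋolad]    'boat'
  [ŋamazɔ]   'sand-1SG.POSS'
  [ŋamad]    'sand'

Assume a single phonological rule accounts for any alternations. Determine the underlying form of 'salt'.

/riŋiz/

'salt' shows [z] ~ [d] at the end of the stem ([riŋizɔ] vs [riŋid]).
If /d/ were underlying and a rule turned it into [z] before the 1SG.POSS suffix, 'boat' would also alternate; but it has [d] in both [ŋoladɔ] and [ŋolad].
So /z/ is underlying, and a rule of word-final hardening — voiced fricatives become stops word-finally — gives [d].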